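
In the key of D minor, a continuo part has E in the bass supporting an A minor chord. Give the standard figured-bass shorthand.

E is the fifth of A minor, so the chord is in second inversion.
A triad in second inversion is figured 6/4, conventionally abbreviated 6/4.

6/4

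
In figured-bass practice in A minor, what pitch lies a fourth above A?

D

Counting 3 letter steps above A lands on D; in A minor, that letter is D.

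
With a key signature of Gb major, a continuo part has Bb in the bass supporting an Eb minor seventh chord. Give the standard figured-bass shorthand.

Bb is the fifth of Eb minor seventh, so the chord is in second inversion.
A seventh chord in second inversion is figured 6/4/3, conventionally abbreviated 4/3.

4/3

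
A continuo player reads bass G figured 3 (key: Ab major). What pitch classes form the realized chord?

The written figures 3 are shorthand for 5/3: the 5 is implied.
A third above G in this key is Bb.
A fifth above G in this key is Db.
Together with the bass G, this spells G diminished in root position.

G, Bb, Db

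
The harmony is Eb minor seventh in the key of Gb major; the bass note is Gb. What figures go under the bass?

6/5

Gb is the third of Eb minor seventh, so the chord is in first inversion.
A seventh chord in first inversion is figured 6/5/3, conventionally abbreviated 6/5.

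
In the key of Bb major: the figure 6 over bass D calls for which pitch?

Counting 5 letter steps above D lands on B; in Bb major, that letter is Bb.

Bb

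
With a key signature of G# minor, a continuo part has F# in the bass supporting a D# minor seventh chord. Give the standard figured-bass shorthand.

F# is the third of D# minor seventh, so the chord is in first inversion.
A seventh chord in first inversion is figured 6/5/3, conventionally abbreviated 6/5.

6/5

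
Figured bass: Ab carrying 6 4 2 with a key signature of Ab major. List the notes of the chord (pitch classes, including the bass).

A second above Ab in this key is Bb.
A fourth above Ab in this key is Db.
A sixth above Ab in this key is F.
Together with the bass Ab, this spells Bb minor seventh in third inversion.

Ab, Bb, Db, F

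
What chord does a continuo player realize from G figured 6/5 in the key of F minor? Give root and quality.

The figures 6/5 indicate a seventh chord in first inversion.
In first inversion the root lies a sixth above the bass: a sixth above G in F minor is Eb.
The chord tones are G, Bb, Db, Eb, giving Eb dominant seventh.

Eb dominant seventh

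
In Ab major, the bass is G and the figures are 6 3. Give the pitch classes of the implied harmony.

A third above G in this key is Bb.
A sixth above G in this key is Eb.
Together with the bass G, this spells Eb major in first inversion.

G, Bb, Eb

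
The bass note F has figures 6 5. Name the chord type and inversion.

6 5 is shorthand for 6/5/3.
Intervals of 6/5/3 above the bass form a seventh chord; the bass is the third, so this is first inversion.

seventh chord, first inversion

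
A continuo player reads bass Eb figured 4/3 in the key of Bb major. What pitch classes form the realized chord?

The written figures 4/3 are shorthand for 6/4/3: the 6 is implied.
A third above Eb in this key is G.
A fourth above Eb in this key is A.
A sixth above Eb in this key is C.
Together with the bass Eb, this spells A half-diminished seventh in second inversion.

Eb, G, A, C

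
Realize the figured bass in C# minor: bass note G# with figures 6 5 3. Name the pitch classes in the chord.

G#, B, D#, E

A third above G# in this key is B.
A fifth above G# in this key is D#.
A sixth above G# in this key is E.
Together with the bass G#, this spells E major seventh in first inversion.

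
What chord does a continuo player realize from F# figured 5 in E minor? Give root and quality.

F# diminished

The figures 5 indicate a triad in root position.
In root position the bass is the root, so the root is F#.
The chord tones are F#, A, C, giving F# diminished.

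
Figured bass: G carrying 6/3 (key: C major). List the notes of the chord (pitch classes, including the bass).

G, B, E

A third above G in this key is B.
A sixth above G in this key is E.
Together with the bass G, this spells E minor in first inversion.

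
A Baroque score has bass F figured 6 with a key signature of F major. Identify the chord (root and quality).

D minor

The figures 6 indicate a triad in first inversion.
In first inversion the root lies a sixth above the bass: a sixth above F in F major is D.
The chord tones are F, A, D, giving D minor.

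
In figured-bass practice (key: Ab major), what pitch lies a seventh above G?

F

Counting 6 letter steps above G lands on F; in Ab major, that letter is F.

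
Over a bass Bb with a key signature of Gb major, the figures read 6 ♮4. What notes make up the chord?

Bb, E, Gb

A fourth above Bb in this key is Eb, made natural (E) by the ♮ figure.
A sixth above Bb in this key is Gb.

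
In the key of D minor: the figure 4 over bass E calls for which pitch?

Counting 3 letter steps above E lands on A; in D minor, that letter is A.

A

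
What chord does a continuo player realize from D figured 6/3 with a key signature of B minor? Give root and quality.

The figures 6/3 indicate a triad in first inversion.
In first inversion the root lies a sixth above the bass: a sixth above D in B minor is B.
The chord tones are D, F#, B, giving B minor.

B minor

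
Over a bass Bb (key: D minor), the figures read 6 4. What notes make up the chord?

A fourth above Bb in this key is E.
A sixth above Bb in this key is G.
Together with the bass Bb, this spells E diminished in second inversion.

Bb, E, G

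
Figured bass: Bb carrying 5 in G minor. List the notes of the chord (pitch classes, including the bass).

The written figures 5 are shorthand for 5/3: the 3 is implied.
A third above Bb in this key is D.
A fifth above Bb in this key is F.
Together with the bass Bb, this spells Bb major in root position.

Bb, D, F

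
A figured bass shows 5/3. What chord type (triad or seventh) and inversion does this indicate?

Intervals of 5/3 above the bass form a triad; the bass is the root, so this is root position.

triad, root position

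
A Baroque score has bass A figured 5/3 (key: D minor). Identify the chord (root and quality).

The figures 5/3 indicate a triad in root position.
In root position the bass is the root, so the root is A.
The chord tones are A, C, E, giving A minor.

A minor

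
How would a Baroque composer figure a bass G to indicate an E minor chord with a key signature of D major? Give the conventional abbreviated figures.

G is the third of E minor, so the chord is in first inversion.
A triad in first inversion is figured 6/3, conventionally abbreviated 6.

6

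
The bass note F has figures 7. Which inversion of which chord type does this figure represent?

7 is shorthand for 7/5/3.
Intervals of 7/5/3 above the bass form a seventh chord; the bass is the root, so this is root position.

seventh chord, root position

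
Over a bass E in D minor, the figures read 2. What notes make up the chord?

E, F, A, C

The written figures 2 are shorthand for 6/4/2: the 6/4 are implied.
A second above E in this key is F.
A fourth above E in this key is A.
A sixth above E in this key is C.
Together with the bass E, this spells F major seventh in third inversion.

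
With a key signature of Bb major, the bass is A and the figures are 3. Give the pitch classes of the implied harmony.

A, C, Eb

The written figures 3 are shorthand for 5/3: the 5 is implied.
A third above A in this key is C.
A fifth above A in this key is Eb.
Together with the bass A, this spells A diminished in root position.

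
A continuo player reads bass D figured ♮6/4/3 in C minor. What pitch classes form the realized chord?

D, F, G, B

A third above D in this key is F.
A fourth above D in this key is G.
A sixth above D in this key is Bb, made natural (B) by the ♮ figure.
Together with the bass D, this spells G dominant seventh in second inversion.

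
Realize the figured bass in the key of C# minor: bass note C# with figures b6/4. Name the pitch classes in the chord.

C#, F#, Ab

A fourth above C# in this key is F#.
A sixth above C# in this key is A, lowered to Ab by the flat.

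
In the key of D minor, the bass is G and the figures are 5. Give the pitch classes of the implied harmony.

G, Bb, D

The written figures 5 are shorthand for 5/3: the 3 is implied.
A third above G in this key is Bb.
A fifth above G in this key is D.
Together with the bass G, this spells G minor in root position.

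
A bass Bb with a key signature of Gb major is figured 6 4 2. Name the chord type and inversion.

seventh chord, third inversion

Intervals of 6/4/2 above the bass form a seventh chord; the bass is the seventh, so this is third inversion.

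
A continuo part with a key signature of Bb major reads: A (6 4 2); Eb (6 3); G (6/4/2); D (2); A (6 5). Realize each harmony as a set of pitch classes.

A, Bb, D, F | Eb, G, C | G, A, C, Eb | D, Eb, G, Bb | A, C, Eb, F

A (6/4/2): A, Bb, D, F.
Eb (6/3): Eb, G, C.
G (6/4/2): G, A, C, Eb.
D (6/4/2): D, Eb, G, Bb.
A (6/5/3): A, C, Eb, F.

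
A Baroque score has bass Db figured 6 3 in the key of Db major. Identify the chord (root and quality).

The figures 6 3 indicate a triad in first inversion.
In first inversion the root lies a sixth above the bass: a sixth above Db in Db major is Bb.
The chord tones are Db, F, Bb, giving Bb minor.

Bb minor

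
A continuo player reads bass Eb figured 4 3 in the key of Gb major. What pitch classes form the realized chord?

Eb, Gb, Ab, Cb

The written figures 4 3 are shorthand for 6/4/3: the 6 is implied.
A third above Eb in this key is Gb.
A fourth above Eb in this key is Ab.
A sixth above Eb in this key is Cb.
Together with the bass Eb, this spells Ab minor seventh in second inversion.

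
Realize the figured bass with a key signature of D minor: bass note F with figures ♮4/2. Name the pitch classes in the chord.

The written figures ♮4/2 are shorthand for 6/4/2: the 6 is implied.
A second above F in this key is G.
A fourth above F in this key is Bb, made natural (B) by the ♮ figure.
A sixth above F in this key is D.
Together with the bass F, this spells G dominant seventh in third inversion.

F, G, B, D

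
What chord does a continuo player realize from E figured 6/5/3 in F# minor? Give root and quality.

The figures 6/5/3 indicate a seventh chord in first inversion.
In first inversion the root lies a sixth above the bass: a sixth above E in F# minor is C#.
The chord tones are E, G#, B, C#, giving C# minor seventh.

C# minor seventh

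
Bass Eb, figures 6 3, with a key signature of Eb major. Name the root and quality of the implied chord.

C minor

The figures 6 3 indicate a triad in first inversion.
In first inversion the root lies a sixth above the bass: a sixth above Eb in Eb major is C.
The chord tones are Eb, G, C, giving C minor.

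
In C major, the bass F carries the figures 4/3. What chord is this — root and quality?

The figures 4/3 indicate a seventh chord in second inversion.
In second inversion the root lies a fourth above the bass: a fourth above F in C major is B.
The chord tones are F, A, B, D, giving B half-diminished seventh.

B half-diminished seventh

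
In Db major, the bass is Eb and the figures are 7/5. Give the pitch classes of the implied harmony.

The written figures 7/5 are shorthand for 7/5/3: the 3 is implied.
A third above Eb in this key is Gb.
A fifth above Eb in this key is Bb.
A seventh above Eb in this key is Db.
Together with the bass Eb, this spells Eb minor seventh in root position.

Eb, Gb, Bb, Db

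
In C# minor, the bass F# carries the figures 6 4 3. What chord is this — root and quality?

B dominant seventh

The figures 6 4 3 indicate a seventh chord in second inversion.
In second inversion the root lies a fourth above the bass: a fourth above F# in C# minor is B.
The chord tones are F#, A, B, D#, giving B dominant seventh.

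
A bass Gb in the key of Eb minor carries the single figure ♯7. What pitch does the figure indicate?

F#

Counting 6 letter steps above Gb lands on F; in Eb minor, that letter is F.
The #7 figure raises it a semitone, giving F#.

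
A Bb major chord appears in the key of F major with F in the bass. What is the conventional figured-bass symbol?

F is the fifth of Bb major, so the chord is in second inversion.
A triad in second inversion is figured 6/4, conventionally abbreviated 6/4.

6/4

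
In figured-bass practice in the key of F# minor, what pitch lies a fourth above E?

A

Counting 3 letter steps above E lands on A; in F# minor, that letter is A.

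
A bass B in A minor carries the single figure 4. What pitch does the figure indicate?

Counting 3 letter steps above B lands on E; in A minor, that letter is E.

E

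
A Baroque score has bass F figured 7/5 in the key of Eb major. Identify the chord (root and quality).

The figures 7/5 indicate a seventh chord in root position.
In root position the bass is the root, so the root is F.
The chord tones are F, Ab, C, Eb, giving F minor seventh.

F minor seventh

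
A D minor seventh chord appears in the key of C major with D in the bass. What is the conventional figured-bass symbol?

7

D is the root of D minor seventh, so the chord is in root position.
A seventh chord in root position is figured 7/5/3, conventionally abbreviated 7.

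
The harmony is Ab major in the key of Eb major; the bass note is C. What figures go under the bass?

6

C is the third of Ab major, so the chord is in first inversion.
A triad in first inversion is figured 6/3, conventionally abbreviated 6.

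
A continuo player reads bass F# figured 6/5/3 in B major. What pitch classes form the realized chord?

A third above F# in this key is A#.
A fifth above F# in this key is C#.
A sixth above F# in this key is D#.
Together with the bass F#, this spells D# minor seventh in first inversion.

F#, A#, C#, D#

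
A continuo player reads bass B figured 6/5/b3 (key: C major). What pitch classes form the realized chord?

A third above B in this key is D, lowered to Db by the flat.
A fifth above B in this key is F.
A sixth above B in this key is G.

B, Db, F, G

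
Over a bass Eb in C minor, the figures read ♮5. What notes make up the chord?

The written figures ♮5 are shorthand for 5/3: the 3 is implied.
A third above Eb in this key is G.
A fifth above Eb in this key is Bb, made natural (B) by the ♮ figure.
Together with the bass Eb, this spells Eb augmented in root position.

Eb, G, B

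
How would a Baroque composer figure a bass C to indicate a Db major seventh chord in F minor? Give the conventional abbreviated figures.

4/2

C is the seventh of Db major seventh, so the chord is in third inversion.
A seventh chord in third inversion is figured 6/4/2, conventionally abbreviated 4/2.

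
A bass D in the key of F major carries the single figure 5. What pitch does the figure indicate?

A

Counting 4 letter steps above D lands on A; in F major, that letter is A.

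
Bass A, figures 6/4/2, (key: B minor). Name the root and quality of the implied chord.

B minor seventh

The figures 6/4/2 indicate a seventh chord in third inversion.
In third inversion the root lies a second above the bass: a second above A in B minor is B.
The chord tones are A, B, D, F#, giving B minor seventh.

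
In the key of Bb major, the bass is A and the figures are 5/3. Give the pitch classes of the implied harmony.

A, C, Eb

A third above A in this key is C.
A fifth above A in this key is Eb.
Together with the bass A, this spells A diminished in root position.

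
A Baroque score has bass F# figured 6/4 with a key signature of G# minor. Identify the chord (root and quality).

The figures 6/4 indicate a triad in second inversion.
In second inversion the root lies a fourth above the bass: a fourth above F# in G# minor is B.
The chord tones are F#, B, D#, giving B major.

B major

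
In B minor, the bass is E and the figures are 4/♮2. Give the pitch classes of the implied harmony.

The written figures 4/♮2 are shorthand for 6/4/2: the 6 is implied.
A second above E in this key is F#, made natural (F) by the ♮ figure.
A fourth above E in this key is A.
A sixth above E in this key is C#.
Together with the bass E, this spells F augmented major seventh in third inversion.

E, F, A, C#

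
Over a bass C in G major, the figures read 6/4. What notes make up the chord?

A fourth above C in this key is F#.
A sixth above C in this key is A.
Together with the bass C, this spells F# diminished in second inversion.

C, F#, A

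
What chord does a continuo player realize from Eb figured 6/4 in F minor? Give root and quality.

The figures 6/4 indicate a triad in second inversion.
In second inversion the root lies a fourth above the bass: a fourth above Eb in F minor is Ab.
The chord tones are Eb, Ab, C, giving Ab major.

Ab major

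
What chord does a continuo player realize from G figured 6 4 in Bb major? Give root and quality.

C minor

The figures 6 4 indicate a triad in second inversion.
In second inversion the root lies a fourth above the bass: a fourth above G in Bb major is C.
The chord tones are G, C, Eb, giving C minor.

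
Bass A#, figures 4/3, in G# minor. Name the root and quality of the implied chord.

D# minor seventh

The figures 4/3 indicate a seventh chord in second inversion.
In second inversion the root lies a fourth above the bass: a fourth above A# in G# minor is D#.
The chord tones are A#, C#, D#, F#, giving D# minor seventh.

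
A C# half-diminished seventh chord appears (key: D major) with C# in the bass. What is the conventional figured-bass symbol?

C# is the root of C# half-diminished seventh, so the chord is in root position.
A seventh chord in root position is figured 7/5/3, conventionally abbreviated 7.

7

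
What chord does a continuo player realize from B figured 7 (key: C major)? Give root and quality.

The figures 7 indicate a seventh chord in root position.
In root position the bass is the root, so the root is B.
The chord tones are B, D, F, A, giving B half-diminished seventh.

B half-diminished seventh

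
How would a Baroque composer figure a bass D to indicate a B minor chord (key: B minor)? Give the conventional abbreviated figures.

D is the third of B minor, so the chord is in first inversion.
A triad in first inversion is figured 6/3, conventionally abbreviated 6.

6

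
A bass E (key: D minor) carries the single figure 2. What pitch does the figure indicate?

F

Counting 1 letter step above E lands on F; in D minor, that letter is F.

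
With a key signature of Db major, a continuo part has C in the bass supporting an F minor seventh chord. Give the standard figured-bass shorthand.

C is the fifth of F minor seventh, so the chord is in second inversion.
A seventh chord in second inversion is figured 6/4/3, conventionally abbreviated 4/3.

4/3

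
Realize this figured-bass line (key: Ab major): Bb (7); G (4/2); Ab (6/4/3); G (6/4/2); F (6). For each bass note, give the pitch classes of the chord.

Bb, Db, F, Ab | G, Ab, C, Eb | Ab, C, Db, F | G, Ab, C, Eb | F, Ab, Db

Bb (7/5/3): Bb, Db, F, Ab.
G (6/4/2): G, Ab, C, Eb.
Ab (6/4/3): Ab, C, Db, F.
G (6/4/2): G, Ab, C, Eb.
F (6/3): F, Ab, Db.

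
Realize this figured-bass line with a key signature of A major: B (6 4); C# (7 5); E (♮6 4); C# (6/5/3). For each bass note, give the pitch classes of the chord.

B (6/4): B, E, G#.
C# (7/5/3): C#, E, G#, B.
E (♮6/4): E, A, C.
C# (6/5/3): C#, E, G#, A.

B, E, G# | C#, E, G#, B | E, A, C | C#, E, G#, A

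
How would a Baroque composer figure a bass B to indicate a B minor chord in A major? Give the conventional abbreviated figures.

B is the root of B minor, so the chord is in root position.
A triad in root position is figured 5/3, conventionally abbreviated (no figures — root-position triad).

no figures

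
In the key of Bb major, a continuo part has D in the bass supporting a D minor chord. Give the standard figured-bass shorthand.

no figures

D is the root of D minor, so the chord is in root position.
A triad in root position is figured 5/3, conventionally abbreviated (no figures — root-position triad).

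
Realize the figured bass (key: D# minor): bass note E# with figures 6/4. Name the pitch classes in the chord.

E#, A#, C#

A fourth above E# in this key is A#.
A sixth above E# in this key is C#.
Together with the bass E#, this spells A# minor in second inversion.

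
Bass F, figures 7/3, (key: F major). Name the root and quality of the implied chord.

F major seventh

The figures 7/3 indicate a seventh chord in root position.
In root position the bass is the root, so the root is F.
The chord tones are F, A, C, E, giving F major seventh.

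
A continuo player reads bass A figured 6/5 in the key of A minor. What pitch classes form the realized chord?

A, C, E, F

The written figures 6/5 are shorthand for 6/5/3: the 3 is implied.
A third above A in this key is C.
A fifth above A in this key is E.
A sixth above A in this key is F.
Together with the bass A, this spells F major seventh in first inversion.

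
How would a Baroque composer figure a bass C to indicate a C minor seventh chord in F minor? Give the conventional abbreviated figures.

7

C is the root of C minor seventh, so the chord is in root position.
A seventh chord in root position is figured 7/5/3, conventionally abbreviated 7.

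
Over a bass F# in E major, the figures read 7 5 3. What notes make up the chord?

A third above F# in this key is A.
A fifth above F# in this key is C#.
A seventh above F# in this key is E.
Together with the bass F#, this spells F# minor seventh in root position.

F#, A, C#, E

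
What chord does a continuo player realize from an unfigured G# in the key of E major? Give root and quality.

An unfigured bass indicates a triad in root position.
In root position the bass is the root, so the root is G#.
The chord tones are G#, B, D#, giving G# minor.

G# minor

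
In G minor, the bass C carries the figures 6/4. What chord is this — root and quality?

The figures 6/4 indicate a triad in second inversion.
In second inversion the root lies a fourth above the bass: a fourth above C in G minor is F.
The chord tones are C, F, A, giving F major.

F major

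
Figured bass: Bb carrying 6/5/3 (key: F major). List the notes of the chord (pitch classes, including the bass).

Bb, D, F, G

A third above Bb in this key is D.
A fifth above Bb in this key is F.
A sixth above Bb in this key is G.
Together with the bass Bb, this spells G minor seventh in first inversion.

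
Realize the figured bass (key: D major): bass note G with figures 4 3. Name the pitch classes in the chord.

G, B, C#, E

The written figures 4 3 are shorthand for 6/4/3: the 6 is implied.
A third above G in this key is B.
A fourth above G in this key is C#.
A sixth above G in this key is E.
Together with the bass G, this spells C# half-diminished seventh in second inversion.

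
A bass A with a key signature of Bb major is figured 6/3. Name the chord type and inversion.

triad, first inversion

Intervals of 6/3 above the bass form a triad; the bass is the third, so this is first inversion.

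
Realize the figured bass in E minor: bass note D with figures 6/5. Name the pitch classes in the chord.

D, F#, A, B

The written figures 6/5 are shorthand for 6/5/3: the 3 is implied.
A third above D in this key is F#.
A fifth above D in this key is A.
A sixth above D in this key is B.
Together with the bass D, this spells B minor seventh in first inversion.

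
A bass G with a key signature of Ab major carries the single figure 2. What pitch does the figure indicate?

Counting 1 letter step above G lands on A; in Ab major, that letter is Ab.

Ab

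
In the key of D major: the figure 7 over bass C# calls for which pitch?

B

Counting 6 letter steps above C# lands on B; in D major, that letter is B.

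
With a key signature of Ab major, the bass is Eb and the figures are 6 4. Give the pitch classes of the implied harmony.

A fourth above Eb in this key is Ab.
A sixth above Eb in this key is C.
Together with the bass Eb, this spells Ab major in second inversion.

Eb, Ab, C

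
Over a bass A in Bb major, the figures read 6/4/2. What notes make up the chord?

A, Bb, D, F

A second above A in this key is Bb.
A fourth above A in this key is D.
A sixth above A in this key is F.
Together with the bass A, this spells Bb major seventh in third inversion.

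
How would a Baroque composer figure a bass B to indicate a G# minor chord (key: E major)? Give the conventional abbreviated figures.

B is the third of G# minor, so the chord is in first inversion.
A triad in first inversion is figured 6/3, conventionally abbreviated 6.

6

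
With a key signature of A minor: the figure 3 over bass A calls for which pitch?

Counting 2 letter steps above A lands on C; in A minor, that letter is C.

C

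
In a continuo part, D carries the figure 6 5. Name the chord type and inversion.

6 5 is shorthand for 6/5/3.
Intervals of 6/5/3 above the bass form a seventh chord; the bass is the third, so this is first inversion.

seventh chord, first inversion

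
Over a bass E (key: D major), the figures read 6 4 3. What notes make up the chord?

E, G, A, C#

A third above E in this key is G.
A fourth above E in this key is A.
A sixth above E in this key is C#.
Together with the bass E, this spells A dominant seventh in second inversion.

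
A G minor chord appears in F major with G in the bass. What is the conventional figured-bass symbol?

G is the root of G minor, so the chord is in root position.
A triad in root position is figured 5/3, conventionally abbreviated (no figures — root-position triad).

no figures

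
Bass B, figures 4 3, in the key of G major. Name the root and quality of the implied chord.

E minor seventh

The figures 4 3 indicate a seventh chord in second inversion.
In second inversion the root lies a fourth above the bass: a fourth above B in G major is E.
The chord tones are B, D, E, G, giving E minor seventh.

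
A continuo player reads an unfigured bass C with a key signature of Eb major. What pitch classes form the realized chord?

C, Eb, G

An unfigured bass implies 5/3.
A third above C in this key is Eb.
A fifth above C in this key is G.
Together with the bass C, this spells C minor in root position.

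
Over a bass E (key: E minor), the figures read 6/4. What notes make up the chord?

E, A, C

A fourth above E in this key is A.
A sixth above E in this key is C.
Together with the bass E, this spells A minor in second inversion.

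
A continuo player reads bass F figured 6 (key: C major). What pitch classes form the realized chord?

The written figures 6 are shorthand for 6/3: the 3 is implied.
A third above F in this key is A.
A sixth above F in this key is D.
Together with the bass F, this spells D minor in first inversion.

F, A, D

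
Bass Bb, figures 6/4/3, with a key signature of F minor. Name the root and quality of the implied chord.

The figures 6/4/3 indicate a seventh chord in second inversion.
In second inversion the root lies a fourth above the bass: a fourth above Bb in F minor is Eb.
The chord tones are Bb, Db, Eb, G, giving Eb dominant seventh.

Eb dominant seventh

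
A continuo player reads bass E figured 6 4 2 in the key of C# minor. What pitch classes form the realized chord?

A second above E in this key is F#.
A fourth above E in this key is A.
A sixth above E in this key is C#.
Together with the bass E, this spells F# minor seventh in third inversion.

E, F#, A, C#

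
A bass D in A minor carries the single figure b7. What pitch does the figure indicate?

Cb

Counting 6 letter steps above D lands on C; in A minor, that letter is C.
The b7 figure lowers it a semitone, giving Cb.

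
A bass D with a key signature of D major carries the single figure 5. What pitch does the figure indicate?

Counting 4 letter steps above D lands on A; in D major, that letter is A.

A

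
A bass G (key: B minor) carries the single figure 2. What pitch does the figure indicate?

A

Counting 1 letter step above G lands on A; in B minor, that letter is A.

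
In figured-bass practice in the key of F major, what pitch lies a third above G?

Counting 2 letter steps above G lands on B; in F major, that letter is Bb.

Bb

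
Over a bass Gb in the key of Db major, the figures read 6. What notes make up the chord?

The written figures 6 are shorthand for 6/3: the 3 is implied.
A third above Gb in this key is Bb.
A sixth above Gb in this key is Eb.
Together with the bass Gb, this spells Eb minor in first inversion.

Gb, Bb, Eb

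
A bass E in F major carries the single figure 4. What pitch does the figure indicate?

Counting 3 letter steps above E lands on A; in F major, that letter is A.

A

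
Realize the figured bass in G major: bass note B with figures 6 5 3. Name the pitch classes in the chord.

A third above B in this key is D.
A fifth above B in this key is F#.
A sixth above B in this key is G.
Together with the bass B, this spells G major seventh in first inversion.

B, D, F#, G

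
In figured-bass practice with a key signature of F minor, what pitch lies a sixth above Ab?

F

Counting 5 letter steps above Ab lands on F; in F minor, that letter is F.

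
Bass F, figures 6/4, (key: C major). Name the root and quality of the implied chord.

B diminished

The figures 6/4 indicate a triad in second inversion.
In second inversion the root lies a fourth above the bass: a fourth above F in C major is B.
The chord tones are F, B, D, giving B diminished.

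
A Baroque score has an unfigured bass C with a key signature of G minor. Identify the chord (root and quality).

C minor

An unfigured bass indicates a triad in root position.
In root position the bass is the root, so the root is C.
The chord tones are C, Eb, G, giving C minor.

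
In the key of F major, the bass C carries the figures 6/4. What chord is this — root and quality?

The figures 6/4 indicate a triad in second inversion.
In second inversion the root lies a fourth above the bass: a fourth above C in F major is F.
The chord tones are C, F, A, giving F major.

F major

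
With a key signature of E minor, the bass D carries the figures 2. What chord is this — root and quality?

The figures 2 indicate a seventh chord in third inversion.
In third inversion the root lies a second above the bass: a second above D in E minor is E.
The chord tones are D, E, G, B, giving E minor seventh.

E minor seventh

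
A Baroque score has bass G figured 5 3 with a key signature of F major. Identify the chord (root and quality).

The figures 5 3 indicate a triad in root position.
In root position the bass is the root, so the root is G.
The chord tones are G, Bb, D, giving G minor.

G minor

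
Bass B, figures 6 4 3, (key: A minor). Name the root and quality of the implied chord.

E minor seventh

The figures 6 4 3 indicate a seventh chord in second inversion.
In second inversion the root lies a fourth above the bass: a fourth above B in A minor is E.
The chord tones are B, D, E, G, giving E minor seventh.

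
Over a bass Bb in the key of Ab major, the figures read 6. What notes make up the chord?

Bb, Db, G

The written figures 6 are shorthand for 6/3: the 3 is implied.
A third above Bb in this key is Db.
A sixth above Bb in this key is G.
Together with the bass Bb, this spells G diminished in first inversion.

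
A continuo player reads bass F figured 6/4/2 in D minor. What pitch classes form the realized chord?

A second above F in this key is G.
A fourth above F in this key is Bb.
A sixth above F in this key is D.
Together with the bass F, this spells G minor seventh in third inversion.

F, G, Bb, D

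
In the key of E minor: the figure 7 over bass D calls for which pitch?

Counting 6 letter steps above D lands on C; in E minor, that letter is C.

C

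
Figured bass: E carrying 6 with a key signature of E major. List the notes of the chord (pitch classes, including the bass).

The written figures 6 are shorthand for 6/3: the 3 is implied.
A third above E in this key is G#.
A sixth above E in this key is C#.
Together with the bass E, this spells C# minor in first inversion.

E, G#, C#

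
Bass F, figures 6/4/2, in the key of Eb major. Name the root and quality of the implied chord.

The figures 6/4/2 indicate a seventh chord in third inversion.
In third inversion the root lies a second above the bass: a second above F in Eb major is G.
The chord tones are F, G, Bb, D, giving G minor seventh.

G minor seventh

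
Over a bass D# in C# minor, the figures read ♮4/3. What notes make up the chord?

The written figures ♮4/3 are shorthand for 6/4/3: the 6 is implied.
A third above D# in this key is F#.
A fourth above D# in this key is G#, made natural (G) by the ♮ figure.
A sixth above D# in this key is B.
Together with the bass D#, this spells G augmented major seventh in second inversion.

D#, F#, G, B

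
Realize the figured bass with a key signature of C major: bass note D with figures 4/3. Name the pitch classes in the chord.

D, F, G, B

The written figures 4/3 are shorthand for 6/4/3: the 6 is implied.
A third above D in this key is F.
A fourth above D in this key is G.
A sixth above D in this key is B.
Together with the bass D, this spells G dominant seventh in second inversion.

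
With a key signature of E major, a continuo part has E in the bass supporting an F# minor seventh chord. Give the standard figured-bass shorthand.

E is the seventh of F# minor seventh, so the chord is in third inversion.
A seventh chord in third inversion is figured 6/4/2, conventionally abbreviated 4/2.

4/2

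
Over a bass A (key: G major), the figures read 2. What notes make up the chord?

A, B, D, F#

The written figures 2 are shorthand for 6/4/2: the 6/4 are implied.
A second above A in this key is B.
A fourth above A in this key is D.
A sixth above A in this key is F#.
Together with the bass A, this spells B minor seventh in third inversion.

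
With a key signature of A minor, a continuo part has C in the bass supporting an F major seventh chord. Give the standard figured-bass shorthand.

4/3

C is the fifth of F major seventh, so the chord is in second inversion.
A seventh chord in second inversion is figured 6/4/3, conventionally abbreviated 4/3.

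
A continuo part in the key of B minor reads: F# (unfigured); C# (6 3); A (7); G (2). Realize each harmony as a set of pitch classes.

F#, A, C# | C#, E, A | A, C#, E, G | G, A, C#, E

F# (5/3): F#, A, C#.
C# (6/3): C#, E, A.
A (7/5/3): A, C#, E, G.
G (6/4/2): G, A, C#, E.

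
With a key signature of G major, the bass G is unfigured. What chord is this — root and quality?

An unfigured bass indicates a triad in root position.
In root position the bass is the root, so the root is G.
The chord tones are G, B, D, giving G major.

G major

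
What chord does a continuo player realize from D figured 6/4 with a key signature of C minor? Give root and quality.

G minor

The figures 6/4 indicate a triad in second inversion.
In second inversion the root lies a fourth above the bass: a fourth above D in C minor is G.
The chord tones are D, G, Bb, giving G minor.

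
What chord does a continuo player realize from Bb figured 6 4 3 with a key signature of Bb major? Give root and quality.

The figures 6 4 3 indicate a seventh chord in second inversion.
In second inversion the root lies a fourth above the bass: a fourth above Bb in Bb major is Eb.
The chord tones are Bb, D, Eb, G, giving Eb major seventh.

Eb major seventh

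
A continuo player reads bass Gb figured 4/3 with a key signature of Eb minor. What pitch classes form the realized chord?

Gb, Bb, Cb, Eb

The written figures 4/3 are shorthand for 6/4/3: the 6 is implied.
A third above Gb in this key is Bb.
A fourth above Gb in this key is Cb.
A sixth above Gb in this key is Eb.
Together with the bass Gb, this spells Cb major seventh in second inversion.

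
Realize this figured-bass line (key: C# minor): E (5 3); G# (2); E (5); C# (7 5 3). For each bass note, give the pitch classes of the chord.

E (5/3): E, G#, B.
G# (6/4/2): G#, A, C#, E.
E (5/3): E, G#, B.
C# (7/5/3): C#, E, G#, B.

E, G#, B | G#, A, C#, E | E, G#, B | C#, E, G#, B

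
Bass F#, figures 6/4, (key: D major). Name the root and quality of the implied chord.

B minor

The figures 6/4 indicate a triad in second inversion.
In second inversion the root lies a fourth above the bass: a fourth above F# in D major is B.
The chord tones are F#, B, D, giving B minor.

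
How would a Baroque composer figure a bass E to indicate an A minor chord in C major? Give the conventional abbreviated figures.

E is the fifth of A minor, so the chord is in second inversion.
A triad in second inversion is figured 6/4, conventionally abbreviated 6/4.

6/4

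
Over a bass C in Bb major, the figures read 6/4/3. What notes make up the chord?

A third above C in this key is Eb.
A fourth above C in this key is F.
A sixth above C in this key is A.
Together with the bass C, this spells F dominant seventh in second inversion.

C, Eb, F, A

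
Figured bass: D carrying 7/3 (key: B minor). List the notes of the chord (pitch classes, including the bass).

The written figures 7/3 are shorthand for 7/5/3: the 5 is implied.
A third above D in this key is F#.
A fifth above D in this key is A.
A seventh above D in this key is C#.
Together with the bass D, this spells D major seventh in root position.

D, F#, A, C#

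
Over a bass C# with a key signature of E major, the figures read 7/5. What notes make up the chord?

The written figures 7/5 are shorthand for 7/5/3: the 3 is implied.
A third above C# in this key is E.
A fifth above C# in this key is G#.
A seventh above C# in this key is B.
Together with the bass C#, this spells C# minor seventh in root position.

C#, E, G#, B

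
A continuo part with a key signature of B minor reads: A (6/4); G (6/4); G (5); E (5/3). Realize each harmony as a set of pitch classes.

A (6/4): A, D, F#.
G (6/4): G, C#, E.
G (5/3): G, B, D.
E (5/3): E, G, B.

A, D, F# | G, C#, E | G, B, D | E, G, B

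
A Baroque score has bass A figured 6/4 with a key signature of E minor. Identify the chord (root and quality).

D major

The figures 6/4 indicate a triad in second inversion.
In second inversion the root lies a fourth above the bass: a fourth above A in E minor is D.
The chord tones are A, D, F#, giving D major.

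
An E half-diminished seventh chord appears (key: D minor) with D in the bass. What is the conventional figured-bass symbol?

4/2

D is the seventh of E half-diminished seventh, so the chord is in third inversion.
A seventh chord in third inversion is figured 6/4/2, conventionally abbreviated 4/2.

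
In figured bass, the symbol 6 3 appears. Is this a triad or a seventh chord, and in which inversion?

triad, first inversion

Intervals of 6/3 above the bass form a triad; the bass is the third, so this is first inversion.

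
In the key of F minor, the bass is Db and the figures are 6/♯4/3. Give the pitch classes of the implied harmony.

A third above Db in this key is F.
A fourth above Db in this key is G, raised to G# by the sharp.
A sixth above Db in this key is Bb.

Db, F, G#, Bb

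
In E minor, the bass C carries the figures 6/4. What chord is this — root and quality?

The figures 6/4 indicate a triad in second inversion.
In second inversion the root lies a fourth above the bass: a fourth above C in E minor is F#.
The chord tones are C, F#, A, giving F# diminished.

F# diminished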